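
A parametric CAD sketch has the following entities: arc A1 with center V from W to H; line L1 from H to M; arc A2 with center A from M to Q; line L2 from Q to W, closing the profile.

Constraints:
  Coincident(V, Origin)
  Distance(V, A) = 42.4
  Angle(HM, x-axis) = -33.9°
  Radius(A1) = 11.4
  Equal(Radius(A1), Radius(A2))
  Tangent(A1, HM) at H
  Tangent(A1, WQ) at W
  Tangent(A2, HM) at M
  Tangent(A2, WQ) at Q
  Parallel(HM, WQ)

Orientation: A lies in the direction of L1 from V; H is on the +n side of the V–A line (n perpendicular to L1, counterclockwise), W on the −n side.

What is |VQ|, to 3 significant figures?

43.9

The slot axis is L1's direction at -33.9°, so u = (cos -33.9°, sin -33.9°) = (0.830, -0.558) and n = (−sin -33.9°, cos -33.9°) = (0.558, 0.830). V is at the origin and A lies 42.4 along u from V, so A = 42.4·u = (35.2, -23.6). Tangency of A1 to both parallel lines with radius 11.4 puts H and W at V ± 11.4·n: H = (6.36, 9.46), W = (-6.36, -9.46). Equal radii place M and Q the same way about A: M = A + 11.4·n = (41.6, -14.2), Q = A − 11.4·n = (28.8, -33.1). Then |VQ| = |Q − V| = 43.9.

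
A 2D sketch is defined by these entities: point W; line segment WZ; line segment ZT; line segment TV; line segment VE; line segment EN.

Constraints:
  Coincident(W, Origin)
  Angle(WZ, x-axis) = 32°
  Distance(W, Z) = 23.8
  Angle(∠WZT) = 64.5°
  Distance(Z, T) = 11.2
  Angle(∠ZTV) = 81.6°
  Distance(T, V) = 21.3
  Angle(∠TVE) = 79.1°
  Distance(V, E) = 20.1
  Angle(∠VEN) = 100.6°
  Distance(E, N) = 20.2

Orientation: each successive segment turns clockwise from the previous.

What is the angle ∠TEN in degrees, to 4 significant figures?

48.14°

∠TVE = 79.1° gives VE at 77.20° from the x-axis; with |VE| = 20.1, E = (4.616, 21.79). ∠VEN = 100.6° gives EN at -2.200° from the x-axis; with |EN| = 20.2, N = (24.80, 21.02). Then cos ∠TEN = ET·EN / (|ET||EN|), giving 48.14°.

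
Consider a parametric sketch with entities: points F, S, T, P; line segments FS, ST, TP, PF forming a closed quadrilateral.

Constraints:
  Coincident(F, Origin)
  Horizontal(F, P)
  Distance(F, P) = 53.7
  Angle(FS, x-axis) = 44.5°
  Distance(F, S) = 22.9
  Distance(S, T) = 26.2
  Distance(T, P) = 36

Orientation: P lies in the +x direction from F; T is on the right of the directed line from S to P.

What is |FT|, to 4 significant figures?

21.57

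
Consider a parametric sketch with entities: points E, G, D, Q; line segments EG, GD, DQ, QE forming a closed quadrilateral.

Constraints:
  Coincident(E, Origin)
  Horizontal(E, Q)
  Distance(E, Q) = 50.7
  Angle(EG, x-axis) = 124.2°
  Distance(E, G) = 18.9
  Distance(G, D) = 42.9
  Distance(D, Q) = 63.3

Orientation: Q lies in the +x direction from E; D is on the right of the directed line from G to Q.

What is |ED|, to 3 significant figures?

27.8

Checks: |EQ| = 50.70 ✓; |EG| = 18.90 ✓; |GD| = 42.90 ✓; |DQ| = 63.30 ✓.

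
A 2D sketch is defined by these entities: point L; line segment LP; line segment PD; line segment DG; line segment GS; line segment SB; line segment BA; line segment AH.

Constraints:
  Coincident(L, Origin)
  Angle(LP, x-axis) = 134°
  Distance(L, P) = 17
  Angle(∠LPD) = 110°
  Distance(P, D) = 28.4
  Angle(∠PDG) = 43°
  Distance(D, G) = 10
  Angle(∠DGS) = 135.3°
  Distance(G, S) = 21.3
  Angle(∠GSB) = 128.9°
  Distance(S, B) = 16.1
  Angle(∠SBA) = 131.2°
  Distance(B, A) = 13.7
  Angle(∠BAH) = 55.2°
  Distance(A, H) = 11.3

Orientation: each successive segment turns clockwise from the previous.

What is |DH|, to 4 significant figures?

30.22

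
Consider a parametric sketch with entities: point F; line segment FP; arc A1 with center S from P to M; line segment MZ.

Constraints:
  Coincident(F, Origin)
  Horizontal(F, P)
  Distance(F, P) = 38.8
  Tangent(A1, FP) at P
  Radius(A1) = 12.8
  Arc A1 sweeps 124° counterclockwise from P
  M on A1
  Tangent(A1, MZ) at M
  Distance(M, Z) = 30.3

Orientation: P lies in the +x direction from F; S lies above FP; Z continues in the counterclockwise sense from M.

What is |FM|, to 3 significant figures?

53.3

Tangency of A1 to FP means the radius SP is perpendicular to FP, so S = P + (0, 12.8) = (38.8, 12.8). On A1, P sits at bearing -90° from S; a 124° counterclockwise sweep puts M at bearing 34°, so M = S + 12.8·(cos 34°, sin 34°) = (49.4, 20.0). Then |FM| = |M − F| = 53.3.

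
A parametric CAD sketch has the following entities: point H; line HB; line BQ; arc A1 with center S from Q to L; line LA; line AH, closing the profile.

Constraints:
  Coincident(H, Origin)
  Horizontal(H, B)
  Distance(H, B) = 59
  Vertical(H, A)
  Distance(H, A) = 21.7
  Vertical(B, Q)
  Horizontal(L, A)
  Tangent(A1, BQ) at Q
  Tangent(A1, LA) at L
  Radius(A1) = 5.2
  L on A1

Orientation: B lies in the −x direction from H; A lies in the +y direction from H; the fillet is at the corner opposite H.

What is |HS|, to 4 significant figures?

56.27

H and A share the same x with |HA| = 21.7 and A on the +y side, so A = (0.000, 21.70). The virtual corner opposite H is at (-59.00, 21.70). Since A1 is tangent to BQ there, SQ ⟂ BQ and tangency of A1 to LA means the radius SL is perpendicular to LA, with radius 5.2, so the center S sits 5.2 in from both sides at S = (-53.80, 16.50). Then |HS| = |S − H| = 56.27.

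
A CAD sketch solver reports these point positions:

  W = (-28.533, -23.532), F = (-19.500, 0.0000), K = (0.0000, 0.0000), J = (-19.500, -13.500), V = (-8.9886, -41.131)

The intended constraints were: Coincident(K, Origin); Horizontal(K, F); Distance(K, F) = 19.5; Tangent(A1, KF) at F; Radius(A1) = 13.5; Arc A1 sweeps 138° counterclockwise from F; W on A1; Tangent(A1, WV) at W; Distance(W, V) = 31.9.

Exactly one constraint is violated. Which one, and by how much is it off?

Distance(W, V) = 31.9 — off by 5.60.

K = (0.00, 0.00) ✓; K.y = 0.00, F.y = 0.00 ✓; |KF| = 19.50 ✓; ∠(JF, FK) = 90.00° ✓; |JF| = 13.50 ✓; bearing(J→W) − bearing(J→F) = 138.0° ✓; |JW| = 13.50 ✓; ∠(JW, WV) = 90.00° ✓; |WV| = 26.30 ✗.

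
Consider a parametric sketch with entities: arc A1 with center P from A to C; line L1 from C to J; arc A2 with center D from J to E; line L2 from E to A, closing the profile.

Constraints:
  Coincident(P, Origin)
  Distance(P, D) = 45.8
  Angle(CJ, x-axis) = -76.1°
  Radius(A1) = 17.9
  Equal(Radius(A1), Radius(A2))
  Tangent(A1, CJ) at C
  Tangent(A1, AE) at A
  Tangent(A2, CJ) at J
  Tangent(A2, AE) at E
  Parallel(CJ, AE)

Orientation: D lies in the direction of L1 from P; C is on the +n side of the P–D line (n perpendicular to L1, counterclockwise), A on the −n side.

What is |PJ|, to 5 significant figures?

49.174

The slot axis is L1's direction at -76.1°, so u = (cos -76.1°, sin -76.1°) = (0.24023, -0.97072) and n = (−sin -76.1°, cos -76.1°) = (0.97072, 0.24023). P is at the origin and D lies 45.8 along u from P, so D = 45.8·u = (11.002, -44.459). Tangency of A1 to both parallel lines with radius 17.9 puts C and A at P ± 17.9·n: C = (17.376, 4.3001), A = (-17.376, -4.3001). Equal radii place J and E the same way about D: J = D + 17.9·n = (28.378, -40.159), E = D − 17.9·n = (-6.3734, -48.759). Then |PJ| = |J − P| = 49.174.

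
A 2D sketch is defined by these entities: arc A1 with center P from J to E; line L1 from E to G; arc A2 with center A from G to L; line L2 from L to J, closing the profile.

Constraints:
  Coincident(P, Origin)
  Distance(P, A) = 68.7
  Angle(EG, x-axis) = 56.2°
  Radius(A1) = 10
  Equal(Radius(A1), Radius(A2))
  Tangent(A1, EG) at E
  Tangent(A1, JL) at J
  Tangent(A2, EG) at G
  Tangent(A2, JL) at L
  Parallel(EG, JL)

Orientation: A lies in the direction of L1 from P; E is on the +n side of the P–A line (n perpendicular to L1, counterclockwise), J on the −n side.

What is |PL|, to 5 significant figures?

69.424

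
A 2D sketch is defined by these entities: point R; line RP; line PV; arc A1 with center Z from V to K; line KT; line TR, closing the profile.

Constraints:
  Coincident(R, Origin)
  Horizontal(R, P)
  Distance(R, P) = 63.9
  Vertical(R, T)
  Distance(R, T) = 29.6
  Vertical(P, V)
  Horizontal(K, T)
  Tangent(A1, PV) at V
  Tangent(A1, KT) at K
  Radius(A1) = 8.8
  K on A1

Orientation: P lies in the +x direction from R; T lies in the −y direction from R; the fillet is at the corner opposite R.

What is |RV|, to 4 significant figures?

67.20

The virtual corner opposite R is at (63.90, -29.60). Since A1 is tangent to PV there, ZV ⟂ PV and A1 meets KT tangentially, so ZK is at right angles to KT, with radius 8.8, so the center Z sits 8.8 in from both sides at Z = (55.10, -20.80). That places the tangent points at V = (63.90, -20.80) on PV and K = (55.10, -29.60) on KT. Then |RV| = |V − R| = 67.20.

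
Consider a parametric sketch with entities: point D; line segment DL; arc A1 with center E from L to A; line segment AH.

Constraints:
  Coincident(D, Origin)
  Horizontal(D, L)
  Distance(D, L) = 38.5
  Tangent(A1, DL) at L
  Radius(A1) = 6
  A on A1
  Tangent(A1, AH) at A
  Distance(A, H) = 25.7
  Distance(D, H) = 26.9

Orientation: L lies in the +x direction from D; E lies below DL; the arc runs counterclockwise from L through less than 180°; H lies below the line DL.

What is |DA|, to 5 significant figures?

34.111

D is at the origin; DL is horizontal with |DL| = 38.5 and L on the +x side, so L = (38.500, 0.0000). Tangency of A1 to DL means the radius EL is perpendicular to DL, so E = L + (0, -6) = (38.500, -6.0000). Since EA ⟂ AH (tangency), |EH| = √(6.0² + 25.7²) = 26.391 regardless of where A sits on A1. So H lies on both circle(D, 26.9) and circle(E, 26.391); the below-DL intersection is H = (16.795, -21.013). A is the foot of the tangent from H: A = (34.054, -1.9706).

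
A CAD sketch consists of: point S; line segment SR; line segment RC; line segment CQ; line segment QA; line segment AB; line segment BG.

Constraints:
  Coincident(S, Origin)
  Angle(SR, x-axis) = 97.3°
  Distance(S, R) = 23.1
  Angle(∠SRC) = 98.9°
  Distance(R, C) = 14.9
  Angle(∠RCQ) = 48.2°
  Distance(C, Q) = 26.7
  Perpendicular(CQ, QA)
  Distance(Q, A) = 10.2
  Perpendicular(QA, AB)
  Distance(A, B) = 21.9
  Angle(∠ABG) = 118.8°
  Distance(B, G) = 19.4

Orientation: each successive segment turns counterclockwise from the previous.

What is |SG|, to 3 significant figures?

34.3

The perpendicularity gives AB at right angles to QA, so AB runs at 130°; with |AB| = 21.9, B = (-6.94, 26.2). ∠ABG = 118.8° gives BG at -169° from the x-axis; with |BG| = 19.4, G = (-26.0, 22.4). Then |SG| = |G − S| = 34.3.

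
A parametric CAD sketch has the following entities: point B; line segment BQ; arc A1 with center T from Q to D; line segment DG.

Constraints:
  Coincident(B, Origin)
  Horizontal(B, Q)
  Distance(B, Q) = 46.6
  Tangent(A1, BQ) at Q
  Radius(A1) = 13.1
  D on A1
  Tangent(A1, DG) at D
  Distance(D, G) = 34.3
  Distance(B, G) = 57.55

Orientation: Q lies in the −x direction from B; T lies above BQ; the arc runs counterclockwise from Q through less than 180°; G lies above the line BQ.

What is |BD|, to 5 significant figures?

35.896

Checks: |BQ| = 46.60 ✓; |TD| = 13.10 ✓; ∠(TD, DG) = 90.00° ✓; |DG| = 34.30 ✓; |BG| = 57.55 ✓.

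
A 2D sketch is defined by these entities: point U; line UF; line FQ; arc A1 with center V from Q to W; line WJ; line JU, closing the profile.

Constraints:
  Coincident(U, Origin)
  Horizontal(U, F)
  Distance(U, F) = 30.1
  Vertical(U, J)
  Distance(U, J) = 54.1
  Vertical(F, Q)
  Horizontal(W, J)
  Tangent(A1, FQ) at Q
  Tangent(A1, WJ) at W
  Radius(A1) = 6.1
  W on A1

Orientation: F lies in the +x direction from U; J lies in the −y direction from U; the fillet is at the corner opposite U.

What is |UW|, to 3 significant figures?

59.2

U is at the origin; UF is horizontal with |UF| = 30.1 and F on the +x side, so F = (30.1, 0.00). U and J share the same x with |UJ| = 54.1 and J on the −y side, so J = (0.00, -54.1). The virtual corner opposite U is at (30.1, -54.1). Since A1 is tangent to FQ there, VQ ⟂ FQ and since A1 is tangent to WJ there, VW ⟂ WJ, with radius 6.1, so the center V sits 6.1 in from both sides at V = (24.0, -48.0). That places the tangent points at Q = (30.1, -48.0) on FQ and W = (24.0, -54.1) on WJ. Then |UW| = |W − U| = 59.2.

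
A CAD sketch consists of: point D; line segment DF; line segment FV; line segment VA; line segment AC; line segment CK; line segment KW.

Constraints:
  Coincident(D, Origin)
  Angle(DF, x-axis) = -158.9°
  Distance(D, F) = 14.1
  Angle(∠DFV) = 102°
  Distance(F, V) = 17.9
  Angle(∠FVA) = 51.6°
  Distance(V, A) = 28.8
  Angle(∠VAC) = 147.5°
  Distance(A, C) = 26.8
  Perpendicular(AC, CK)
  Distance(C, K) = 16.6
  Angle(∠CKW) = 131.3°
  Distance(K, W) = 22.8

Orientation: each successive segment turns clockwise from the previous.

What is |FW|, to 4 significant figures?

19.93

D is at the origin; DF runs at -158.9° with length 14.1, so F = (-13.15, -5.076). ∠DFV = 102.0° gives FV at 123.1° from the x-axis; with |FV| = 17.9, V = (-22.93, 9.919). ∠FVA = 51.6° gives VA at -5.300° from the x-axis; with |VA| = 28.8, A = (5.747, 7.259). ∠VAC = 147.5° gives AC at -37.80° from the x-axis; with |AC| = 26.8, C = (26.92, -9.167). AC is perpendicular to CK, so CK runs at -127.8°; with |CK| = 16.6, K = (16.75, -22.28). ∠CKW = 131.3° gives KW at -176.5° from the x-axis; with |KW| = 22.8, W = (-6.009, -23.68). Then |FW| = |W − F| = 19.93.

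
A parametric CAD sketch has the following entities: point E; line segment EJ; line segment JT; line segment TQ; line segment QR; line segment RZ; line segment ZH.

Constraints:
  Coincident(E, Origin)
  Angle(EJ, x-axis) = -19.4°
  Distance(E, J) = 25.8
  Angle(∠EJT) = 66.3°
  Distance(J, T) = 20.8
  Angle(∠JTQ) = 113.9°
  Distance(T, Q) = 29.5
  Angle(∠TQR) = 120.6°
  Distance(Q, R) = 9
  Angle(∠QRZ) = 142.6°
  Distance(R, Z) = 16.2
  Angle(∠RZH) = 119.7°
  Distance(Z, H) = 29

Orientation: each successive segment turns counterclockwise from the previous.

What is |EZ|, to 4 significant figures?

15.53

∠TQR = 120.6° gives QR at -140.2° from the x-axis; with |QR| = 9.0, R = (-11.93, 16.31). ∠QRZ = 142.6° gives RZ at -102.8° from the x-axis; with |RZ| = 16.2, Z = (-15.52, 0.5091). Then |EZ| = |Z − E| = 15.53.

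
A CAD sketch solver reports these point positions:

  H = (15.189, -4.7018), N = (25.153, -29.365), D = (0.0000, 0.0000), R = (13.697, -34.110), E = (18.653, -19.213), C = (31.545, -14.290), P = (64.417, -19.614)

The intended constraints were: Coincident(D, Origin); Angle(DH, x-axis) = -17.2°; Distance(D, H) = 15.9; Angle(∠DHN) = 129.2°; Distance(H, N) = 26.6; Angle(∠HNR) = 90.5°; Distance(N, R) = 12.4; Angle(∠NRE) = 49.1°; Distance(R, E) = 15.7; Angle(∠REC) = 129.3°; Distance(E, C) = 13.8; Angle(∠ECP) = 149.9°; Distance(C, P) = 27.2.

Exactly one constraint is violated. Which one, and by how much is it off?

Distance(C, P) = 27.2 — off by 6.10.

D = (0.00, 0.00) ✓; DH at -17.20° ✓; |DH| = 15.90 ✓; ∠DHN = 129.2° ✓; |HN| = 26.60 ✓; ∠HNR = 90.50° ✓; |NR| = 12.40 ✓; ∠NRE = 49.10° ✓; |RE| = 15.70 ✓; ∠REC = 129.3° ✓; |EC| = 13.80 ✓; ∠ECP = 149.9° ✓; |CP| = 33.30 ✗.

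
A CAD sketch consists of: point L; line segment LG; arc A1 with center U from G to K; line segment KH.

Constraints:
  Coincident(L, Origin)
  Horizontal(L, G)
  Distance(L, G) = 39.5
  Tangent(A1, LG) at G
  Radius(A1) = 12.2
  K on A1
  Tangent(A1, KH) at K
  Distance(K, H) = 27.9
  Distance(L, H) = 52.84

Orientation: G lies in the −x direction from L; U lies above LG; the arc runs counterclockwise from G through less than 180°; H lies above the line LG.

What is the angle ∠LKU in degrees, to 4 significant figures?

142.5°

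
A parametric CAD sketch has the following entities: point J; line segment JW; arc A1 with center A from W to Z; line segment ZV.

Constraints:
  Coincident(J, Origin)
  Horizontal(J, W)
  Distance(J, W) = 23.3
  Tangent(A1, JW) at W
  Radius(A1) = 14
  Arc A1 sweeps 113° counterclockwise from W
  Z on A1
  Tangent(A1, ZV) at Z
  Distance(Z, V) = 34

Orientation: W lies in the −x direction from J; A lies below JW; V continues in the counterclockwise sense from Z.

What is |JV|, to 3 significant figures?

55.7

J is at the origin; J and W share the same y with |JW| = 23.3 and W on the −x side, so W = (-23.3, 0.00). A1 meets JW tangentially, so AW is at right angles to JW, so A = W + (0, -14) = (-23.3, -14.0). On A1, W sits at bearing 90° from A; a 113° counterclockwise sweep puts Z at bearing 203°, so Z = A + 14.0·(cos 203°, sin 203°) = (-36.2, -19.5). A1 meets ZV tangentially, so AZ is at right angles to ZV, so ZV runs along (−sin 203°, cos 203°); with |ZV| = 34.0, V = (-22.9, -50.8). Then |JV| = |V − J| = 55.7.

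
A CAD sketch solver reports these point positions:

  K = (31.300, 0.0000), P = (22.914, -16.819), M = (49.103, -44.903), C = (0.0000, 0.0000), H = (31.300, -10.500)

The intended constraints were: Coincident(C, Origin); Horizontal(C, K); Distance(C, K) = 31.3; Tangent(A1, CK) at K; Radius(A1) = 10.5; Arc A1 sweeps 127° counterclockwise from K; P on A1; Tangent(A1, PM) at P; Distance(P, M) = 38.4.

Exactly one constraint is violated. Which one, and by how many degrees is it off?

Tangent(A1, PM) at P — off by 6.00°.

C = (0.00, 0.00) ✓; C.y = 0.00, K.y = 0.00 ✓; |CK| = 31.30 ✓; ∠(HK, KC) = 90.00° ✓; |HK| = 10.50 ✓; bearing(H→P) − bearing(H→K) = 127.0° ✓; |HP| = 10.50 ✓; ∠(HP, PM) = 84.00° ✗; |PM| = 38.40 ✓.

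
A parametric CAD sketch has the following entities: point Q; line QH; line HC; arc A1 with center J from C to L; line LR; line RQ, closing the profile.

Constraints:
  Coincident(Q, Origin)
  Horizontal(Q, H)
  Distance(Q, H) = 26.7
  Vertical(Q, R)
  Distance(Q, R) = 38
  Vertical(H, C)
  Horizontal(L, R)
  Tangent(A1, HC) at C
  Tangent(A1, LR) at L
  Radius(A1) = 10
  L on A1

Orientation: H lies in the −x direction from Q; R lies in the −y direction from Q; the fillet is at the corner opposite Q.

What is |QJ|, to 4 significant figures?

32.60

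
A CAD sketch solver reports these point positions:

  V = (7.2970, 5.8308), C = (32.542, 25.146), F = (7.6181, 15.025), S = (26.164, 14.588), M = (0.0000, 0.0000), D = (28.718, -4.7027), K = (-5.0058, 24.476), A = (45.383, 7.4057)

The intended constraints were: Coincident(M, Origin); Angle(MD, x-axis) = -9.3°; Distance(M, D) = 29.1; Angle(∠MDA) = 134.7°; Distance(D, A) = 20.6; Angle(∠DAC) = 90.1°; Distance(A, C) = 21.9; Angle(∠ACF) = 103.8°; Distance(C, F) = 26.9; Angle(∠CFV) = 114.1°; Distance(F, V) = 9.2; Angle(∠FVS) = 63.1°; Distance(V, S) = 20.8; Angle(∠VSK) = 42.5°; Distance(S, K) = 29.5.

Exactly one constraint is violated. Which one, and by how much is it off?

Distance(S, K) = 29.5 — off by 3.20.

M = (0.00, 0.00) ✓; MD at -9.300° ✓; |MD| = 29.10 ✓; ∠MDA = 134.7° ✓; |DA| = 20.60 ✓; ∠DAC = 90.10° ✓; |AC| = 21.90 ✓; ∠ACF = 103.8° ✓; |CF| = 26.90 ✓; ∠CFV = 114.1° ✓; |FV| = 9.200 ✓; ∠FVS = 63.10° ✓; |VS| = 20.80 ✓; ∠VSK = 42.50° ✓; |SK| = 32.70 ✗.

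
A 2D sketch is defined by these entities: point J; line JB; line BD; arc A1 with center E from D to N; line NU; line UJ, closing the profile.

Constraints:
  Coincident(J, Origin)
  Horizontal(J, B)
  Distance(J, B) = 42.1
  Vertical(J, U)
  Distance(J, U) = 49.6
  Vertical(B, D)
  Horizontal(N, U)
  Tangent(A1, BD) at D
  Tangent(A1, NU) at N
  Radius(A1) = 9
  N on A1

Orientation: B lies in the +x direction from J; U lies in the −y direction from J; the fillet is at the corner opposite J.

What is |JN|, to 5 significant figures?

59.630

J is at the origin; JB is horizontal with |JB| = 42.1 and B on the +x side, so B = (42.100, 0.0000). J and U share the same x with |JU| = 49.6 and U on the −y side, so U = (0.0000, -49.600). The virtual corner opposite J is at (42.100, -49.600). Since A1 is tangent to BD there, ED ⟂ BD and A1 meets NU tangentially, so EN is at right angles to NU, with radius 9.0, so the center E sits 9.0 in from both sides at E = (33.100, -40.600). That places the tangent points at D = (42.100, -40.600) on BD and N = (33.100, -49.600) on NU. Then |JN| = |N − J| = 59.630.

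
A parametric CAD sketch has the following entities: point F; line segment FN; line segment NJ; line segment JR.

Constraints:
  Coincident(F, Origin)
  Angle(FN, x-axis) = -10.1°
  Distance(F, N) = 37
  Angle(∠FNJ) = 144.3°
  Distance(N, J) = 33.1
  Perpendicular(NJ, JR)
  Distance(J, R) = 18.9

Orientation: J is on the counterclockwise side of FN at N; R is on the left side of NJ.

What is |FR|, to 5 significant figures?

63.204

F is at the origin; FN runs at -10.1° with length 37.0, so N = 37.0·(cos -10.1°, sin -10.1°) = (36.427, -6.4886). ∠FNJ = 144.3°, so NJ runs at -10.1° + (180° − 144.3°) = 25.600° from the x-axis; with |NJ| = 33.1, J = N + 33.1·(cos 25.600°, sin 25.600°) = (66.277, 7.8135). The perpendicularity gives JR at right angles to NJ; with |JR| = 18.9 on the left of NJ, R = J + 18.9·(-0.43209, 0.90183) = (58.111, 24.858). Then |FR| = |R − F| = 63.204.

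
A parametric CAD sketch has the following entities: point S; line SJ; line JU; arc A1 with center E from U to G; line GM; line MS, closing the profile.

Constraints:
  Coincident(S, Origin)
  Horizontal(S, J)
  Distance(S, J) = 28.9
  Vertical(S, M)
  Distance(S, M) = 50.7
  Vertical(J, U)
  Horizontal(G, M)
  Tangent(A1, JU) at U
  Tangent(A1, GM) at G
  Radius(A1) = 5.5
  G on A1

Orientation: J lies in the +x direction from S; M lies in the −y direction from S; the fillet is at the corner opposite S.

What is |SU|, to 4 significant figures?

53.65

S is at the origin; SJ is horizontal with |SJ| = 28.9 and J on the +x side, so J = (28.90, 0.000). SM is vertical with |SM| = 50.7 and M on the −y side, so M = (0.000, -50.70). The virtual corner opposite S is at (28.90, -50.70). The tangent condition forces EU to be normal to JU and the tangent condition forces EG to be normal to GM, with radius 5.5, so the center E sits 5.5 in from both sides at E = (23.40, -45.20). That places the tangent points at U = (28.90, -45.20) on JU and G = (23.40, -50.70) on GM. Then |SU| = |U − S| = 53.65.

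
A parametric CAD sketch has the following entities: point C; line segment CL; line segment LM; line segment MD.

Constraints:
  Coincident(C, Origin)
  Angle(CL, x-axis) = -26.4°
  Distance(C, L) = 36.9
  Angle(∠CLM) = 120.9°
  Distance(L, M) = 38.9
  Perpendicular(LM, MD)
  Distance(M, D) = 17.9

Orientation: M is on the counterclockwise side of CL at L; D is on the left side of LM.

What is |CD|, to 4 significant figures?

59.46

C is at the origin; CL runs at -26.4° with length 36.9, so L = 36.9·(cos -26.4°, sin -26.4°) = (33.05, -16.41). ∠CLM = 120.9°, so LM runs at -26.4° + (180° − 120.9°) = 32.70° from the x-axis; with |LM| = 38.9, M = L + 38.9·(cos 32.70°, sin 32.70°) = (65.79, 4.608). The perpendicularity gives MD at right angles to LM; with |MD| = 17.9 on the left of LM, D = M + 17.9·(-0.5402, 0.8415) = (56.12, 19.67). Then |CD| = |D − C| = 59.46.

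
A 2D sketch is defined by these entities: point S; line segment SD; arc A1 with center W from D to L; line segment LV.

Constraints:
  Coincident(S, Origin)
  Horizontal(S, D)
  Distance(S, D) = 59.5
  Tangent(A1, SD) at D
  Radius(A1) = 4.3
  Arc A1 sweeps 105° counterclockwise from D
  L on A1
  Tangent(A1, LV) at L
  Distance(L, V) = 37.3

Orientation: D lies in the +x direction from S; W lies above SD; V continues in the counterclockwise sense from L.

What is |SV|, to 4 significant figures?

68.07

S is at the origin; S and D share the same y with |SD| = 59.5 and D on the +x side, so D = (59.50, 0.000). A1 meets SD tangentially, so WD is at right angles to SD, so W = D + (0, 4.3) = (59.50, 4.300). On A1, D sits at bearing -90° from W; a 105° counterclockwise sweep puts L at bearing 15°, so L = W + 4.3·(cos 15°, sin 15°) = (63.65, 5.413). The tangent condition forces WL to be normal to LV, so LV runs along (−sin 15°, cos 15°); with |LV| = 37.3, V = (54.00, 41.44). Then |SV| = |V − S| = 68.07.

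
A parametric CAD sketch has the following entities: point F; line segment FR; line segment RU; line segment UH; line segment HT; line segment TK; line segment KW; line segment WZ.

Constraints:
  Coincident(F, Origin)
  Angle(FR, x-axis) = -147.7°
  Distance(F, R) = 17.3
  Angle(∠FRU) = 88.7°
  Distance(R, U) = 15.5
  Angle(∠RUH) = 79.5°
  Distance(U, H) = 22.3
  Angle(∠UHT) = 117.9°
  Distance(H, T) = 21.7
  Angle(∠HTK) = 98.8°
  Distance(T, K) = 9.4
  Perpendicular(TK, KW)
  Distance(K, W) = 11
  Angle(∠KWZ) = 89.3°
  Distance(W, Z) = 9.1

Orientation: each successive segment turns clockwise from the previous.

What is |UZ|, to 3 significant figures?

27.8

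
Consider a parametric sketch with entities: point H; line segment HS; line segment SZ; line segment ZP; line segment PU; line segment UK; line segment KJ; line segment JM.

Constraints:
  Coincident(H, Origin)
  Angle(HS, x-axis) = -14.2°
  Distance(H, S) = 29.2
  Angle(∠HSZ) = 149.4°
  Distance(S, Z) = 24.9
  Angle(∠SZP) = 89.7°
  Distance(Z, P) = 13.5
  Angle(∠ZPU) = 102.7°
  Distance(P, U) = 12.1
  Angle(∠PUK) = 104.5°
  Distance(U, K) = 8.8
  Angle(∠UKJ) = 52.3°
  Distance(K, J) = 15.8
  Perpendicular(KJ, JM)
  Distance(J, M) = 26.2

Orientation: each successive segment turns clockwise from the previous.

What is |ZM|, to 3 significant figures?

37.3

H is at the origin; HS runs at -14.2° with length 29.2, so S = (28.3, -7.16). ∠HSZ = 149.4° gives SZ at -44.8° from the x-axis; with |SZ| = 24.9, Z = (46.0, -24.7). ∠SZP = 89.7° gives ZP at -135° from the x-axis; with |ZP| = 13.5, P = (36.4, -34.2). ∠ZPU = 102.7° gives PU at 148° from the x-axis; with |PU| = 12.1, U = (26.2, -27.8). ∠PUK = 104.5° gives UK at 72.1° from the x-axis; with |UK| = 8.8, K = (28.9, -19.4). ∠UKJ = 52.3° gives KJ at -55.6° from the x-axis; with |KJ| = 15.8, J = (37.8, -32.4). KJ ⟂ JM, so JM runs at -146°; with |JM| = 26.2, M = (16.2, -47.2). Then |ZM| = |M − Z| = 37.3.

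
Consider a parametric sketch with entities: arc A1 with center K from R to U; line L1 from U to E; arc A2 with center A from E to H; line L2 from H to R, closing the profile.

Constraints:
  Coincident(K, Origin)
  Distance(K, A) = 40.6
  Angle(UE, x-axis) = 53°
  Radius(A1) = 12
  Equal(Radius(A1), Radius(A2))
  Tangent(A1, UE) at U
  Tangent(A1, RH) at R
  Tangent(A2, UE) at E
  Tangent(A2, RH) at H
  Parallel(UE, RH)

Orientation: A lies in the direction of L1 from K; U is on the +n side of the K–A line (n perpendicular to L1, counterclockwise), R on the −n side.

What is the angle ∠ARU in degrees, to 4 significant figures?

73.53°

The slot axis is L1's direction at 53.0°, so u = (cos 53.0°, sin 53.0°) = (0.6018, 0.7986) and n = (−sin 53.0°, cos 53.0°) = (-0.7986, 0.6018). K is at the origin and A lies 40.6 along u from K, so A = 40.6·u = (24.43, 32.42). Tangency of A1 to both parallel lines with radius 12.0 puts U and R at K ± 12.0·n: U = (-9.584, 7.222), R = (9.584, -7.222). Then cos ∠ARU = RA·RU / (|RA||RU|), giving 73.53°.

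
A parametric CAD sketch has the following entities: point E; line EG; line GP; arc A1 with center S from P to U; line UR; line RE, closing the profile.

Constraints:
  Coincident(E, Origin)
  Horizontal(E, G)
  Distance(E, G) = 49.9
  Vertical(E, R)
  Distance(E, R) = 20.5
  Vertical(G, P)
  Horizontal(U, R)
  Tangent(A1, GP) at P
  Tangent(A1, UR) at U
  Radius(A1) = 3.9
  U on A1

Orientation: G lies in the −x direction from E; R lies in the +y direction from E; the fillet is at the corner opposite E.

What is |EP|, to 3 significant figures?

52.6

E is at the origin; EG is horizontal with |EG| = 49.9 and G on the −x side, so G = (-49.9, 0.00). E and R share the same x with |ER| = 20.5 and R on the +y side, so R = (0.00, 20.5). The virtual corner opposite E is at (-49.9, 20.5). Tangency of A1 to GP means the radius SP is perpendicular to GP and A1 meets UR tangentially, so SU is at right angles to UR, with radius 3.9, so the center S sits 3.9 in from both sides at S = (-46.0, 16.6). That places the tangent points at P = (-49.9, 16.6) on GP and U = (-46.0, 20.5) on UR. Then |EP| = |P − E| = 52.6.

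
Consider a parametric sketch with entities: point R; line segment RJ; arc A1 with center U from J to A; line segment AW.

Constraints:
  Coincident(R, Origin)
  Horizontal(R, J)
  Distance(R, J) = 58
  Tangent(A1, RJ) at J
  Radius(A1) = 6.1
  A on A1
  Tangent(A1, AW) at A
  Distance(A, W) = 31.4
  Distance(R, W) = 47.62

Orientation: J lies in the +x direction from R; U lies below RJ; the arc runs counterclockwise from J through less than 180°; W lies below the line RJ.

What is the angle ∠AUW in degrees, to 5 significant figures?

79.006°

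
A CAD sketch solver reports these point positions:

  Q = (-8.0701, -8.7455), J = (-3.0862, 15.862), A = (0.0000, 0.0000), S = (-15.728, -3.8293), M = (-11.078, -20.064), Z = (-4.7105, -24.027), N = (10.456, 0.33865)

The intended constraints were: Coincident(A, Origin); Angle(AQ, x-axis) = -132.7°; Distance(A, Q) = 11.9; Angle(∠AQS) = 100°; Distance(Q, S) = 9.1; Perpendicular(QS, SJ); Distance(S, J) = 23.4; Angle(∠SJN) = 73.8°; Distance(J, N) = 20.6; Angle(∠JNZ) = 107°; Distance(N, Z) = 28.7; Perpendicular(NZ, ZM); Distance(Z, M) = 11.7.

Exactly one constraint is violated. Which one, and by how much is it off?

Distance(Z, M) = 11.7 — off by 4.20.

A = (0.00, 0.00) ✓; AQ at -132.7° ✓; |AQ| = 11.90 ✓; ∠AQS = 100.0° ✓; |QS| = 9.100 ✓; ∠(QS, SJ) = 90.00° ✓; |SJ| = 23.40 ✓; ∠SJN = 73.80° ✓; |JN| = 20.60 ✓; ∠JNZ = 107.0° ✓; |NZ| = 28.70 ✓; ∠(NZ, ZM) = 90.00° ✓; |ZM| = 7.500 ✗.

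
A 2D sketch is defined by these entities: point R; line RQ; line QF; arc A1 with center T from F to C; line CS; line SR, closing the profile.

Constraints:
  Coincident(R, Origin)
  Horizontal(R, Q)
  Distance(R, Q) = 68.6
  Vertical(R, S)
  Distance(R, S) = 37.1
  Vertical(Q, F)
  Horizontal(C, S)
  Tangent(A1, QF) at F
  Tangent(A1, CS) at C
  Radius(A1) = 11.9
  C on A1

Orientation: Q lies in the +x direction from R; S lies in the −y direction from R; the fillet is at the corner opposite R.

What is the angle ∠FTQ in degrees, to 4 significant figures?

64.72°

The virtual corner opposite R is at (68.60, -37.10). A1 meets QF tangentially, so TF is at right angles to QF and A1 meets CS tangentially, so TC is at right angles to CS, with radius 11.9, so the center T sits 11.9 in from both sides at T = (56.70, -25.20). That places the tangent points at F = (68.60, -25.20) on QF and C = (56.70, -37.10) on CS. Then cos ∠FTQ = TF·TQ / (|TF||TQ|), giving 64.72°.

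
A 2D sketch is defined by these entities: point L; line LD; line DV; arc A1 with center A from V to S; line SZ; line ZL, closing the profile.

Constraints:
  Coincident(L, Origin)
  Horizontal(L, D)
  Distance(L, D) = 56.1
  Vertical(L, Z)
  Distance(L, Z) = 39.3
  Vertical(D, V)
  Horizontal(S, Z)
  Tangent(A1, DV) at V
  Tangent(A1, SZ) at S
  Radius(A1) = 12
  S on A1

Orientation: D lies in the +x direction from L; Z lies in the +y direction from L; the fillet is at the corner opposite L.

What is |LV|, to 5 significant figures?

62.390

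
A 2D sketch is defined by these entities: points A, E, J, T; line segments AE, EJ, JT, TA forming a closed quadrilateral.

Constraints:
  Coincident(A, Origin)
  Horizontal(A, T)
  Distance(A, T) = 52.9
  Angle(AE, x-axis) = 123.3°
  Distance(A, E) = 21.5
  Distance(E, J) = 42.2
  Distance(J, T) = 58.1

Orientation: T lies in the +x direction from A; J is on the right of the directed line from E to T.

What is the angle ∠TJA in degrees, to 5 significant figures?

65.534°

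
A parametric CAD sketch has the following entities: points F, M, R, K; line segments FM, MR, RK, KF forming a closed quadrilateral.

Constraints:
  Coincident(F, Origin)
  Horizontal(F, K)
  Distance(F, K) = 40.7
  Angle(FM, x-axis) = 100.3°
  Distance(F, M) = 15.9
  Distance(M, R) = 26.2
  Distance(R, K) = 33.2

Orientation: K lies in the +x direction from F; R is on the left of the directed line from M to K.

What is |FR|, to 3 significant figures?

33.9

Checks: |MR| = 26.20 ✓; |RK| = 33.20 ✓.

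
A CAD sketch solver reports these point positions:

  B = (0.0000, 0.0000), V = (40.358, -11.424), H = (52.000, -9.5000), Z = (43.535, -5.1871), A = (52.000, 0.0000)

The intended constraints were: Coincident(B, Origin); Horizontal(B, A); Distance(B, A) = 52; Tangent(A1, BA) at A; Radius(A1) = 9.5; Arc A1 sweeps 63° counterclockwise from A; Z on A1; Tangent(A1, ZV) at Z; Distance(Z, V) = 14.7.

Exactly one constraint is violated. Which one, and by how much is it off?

Distance(Z, V) = 14.7 — off by 7.70.

B = (0.00, 0.00) ✓; B.y = 0.00, A.y = 0.00 ✓; |BA| = 52.00 ✓; ∠(HA, AB) = 90.00° ✓; |HA| = 9.500 ✓; bearing(H→Z) − bearing(H→A) = 63.00° ✓; |HZ| = 9.500 ✓; ∠(HZ, ZV) = 89.99° ✓; |ZV| = 6.999 ✗.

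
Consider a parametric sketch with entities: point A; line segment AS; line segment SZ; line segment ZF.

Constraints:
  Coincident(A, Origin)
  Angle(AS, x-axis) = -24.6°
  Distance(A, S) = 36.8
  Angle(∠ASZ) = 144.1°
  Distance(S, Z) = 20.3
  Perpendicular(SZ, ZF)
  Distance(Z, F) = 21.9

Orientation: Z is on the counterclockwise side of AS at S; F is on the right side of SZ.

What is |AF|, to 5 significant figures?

66.343

A is at the origin; AS runs at -24.6° with length 36.8, so S = 36.8·(cos -24.6°, sin -24.6°) = (33.460, -15.319). ∠ASZ = 144.1°, so SZ runs at -24.6° + (180° − 144.1°) = 11.300° from the x-axis; with |SZ| = 20.3, Z = S + 20.3·(cos 11.300°, sin 11.300°) = (53.366, -11.341). SZ is perpendicular to ZF; with |ZF| = 21.9 on the right of SZ, F = Z + 21.9·(0.19595, -0.98061) = (57.658, -32.817). Then |AF| = |F − A| = 66.343.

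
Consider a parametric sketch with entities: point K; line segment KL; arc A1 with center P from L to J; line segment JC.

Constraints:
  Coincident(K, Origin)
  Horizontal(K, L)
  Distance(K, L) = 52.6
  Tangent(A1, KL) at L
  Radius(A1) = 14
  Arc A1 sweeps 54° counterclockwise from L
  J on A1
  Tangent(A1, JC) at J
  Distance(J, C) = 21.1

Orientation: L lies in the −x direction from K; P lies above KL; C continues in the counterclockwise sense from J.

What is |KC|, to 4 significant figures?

36.81

On A1, L sits at bearing -90° from P; a 54° counterclockwise sweep puts J at bearing -36°, so J = P + 14.0·(cos -36°, sin -36°) = (-41.27, 5.771). Tangency of A1 to JC means the radius PJ is perpendicular to JC, so JC runs along (−sin -36°, cos -36°); with |JC| = 21.1, C = (-28.87, 22.84). Then |KC| = |C − K| = 36.81.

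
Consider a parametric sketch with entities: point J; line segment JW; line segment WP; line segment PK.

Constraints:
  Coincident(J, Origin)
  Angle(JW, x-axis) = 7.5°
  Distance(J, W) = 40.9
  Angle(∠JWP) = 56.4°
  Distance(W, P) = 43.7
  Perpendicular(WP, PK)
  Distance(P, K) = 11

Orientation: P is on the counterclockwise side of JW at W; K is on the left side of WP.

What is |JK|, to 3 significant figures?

31.2

J is at the origin; JW runs at 7.5° with length 40.9, so W = 40.9·(cos 7.5°, sin 7.5°) = (40.6, 5.34). ∠JWP = 56.4°, so WP runs at 7.5° + (180° − 56.4°) = 131° from the x-axis; with |WP| = 43.7, P = W + 43.7·(cos 131°, sin 131°) = (11.8, 38.3). The perpendicularity gives PK at right angles to WP; with |PK| = 11.0 on the left of WP, K = P + 11.0·(-0.754, -0.657) = (3.53, 31.0). Then |JK| = |K − J| = 31.2.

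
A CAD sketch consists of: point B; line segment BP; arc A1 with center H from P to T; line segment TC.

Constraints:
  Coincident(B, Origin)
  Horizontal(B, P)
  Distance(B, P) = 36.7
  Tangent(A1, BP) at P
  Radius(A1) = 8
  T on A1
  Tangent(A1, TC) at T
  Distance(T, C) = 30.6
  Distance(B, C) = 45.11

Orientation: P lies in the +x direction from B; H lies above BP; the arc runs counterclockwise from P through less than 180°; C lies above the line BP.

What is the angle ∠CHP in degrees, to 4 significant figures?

158.6°

Checks: B = (0.00, 0.00) ✓; ∠(HP, PB) = 90.00° ✓; |HT| = 8.000 ✓; ∠(HT, TC) = 90.00° ✓; |TC| = 30.60 ✓; |BC| = 45.11 ✓.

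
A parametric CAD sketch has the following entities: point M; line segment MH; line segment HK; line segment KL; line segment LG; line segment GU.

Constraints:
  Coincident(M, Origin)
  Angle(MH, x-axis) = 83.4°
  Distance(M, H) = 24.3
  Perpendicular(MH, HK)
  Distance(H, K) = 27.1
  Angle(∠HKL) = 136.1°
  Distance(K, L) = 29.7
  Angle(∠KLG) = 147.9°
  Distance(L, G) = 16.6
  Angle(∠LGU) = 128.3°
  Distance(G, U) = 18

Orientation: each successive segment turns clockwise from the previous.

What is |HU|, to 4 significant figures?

65.71

M is at the origin; MH runs at 83.4° with length 24.3, so H = (2.793, 24.14). The perpendicularity gives HK at right angles to MH, so HK runs at -6.600°; with |HK| = 27.1, K = (29.71, 21.02). ∠HKL = 136.1° gives KL at -50.50° from the x-axis; with |KL| = 29.7, L = (48.60, -1.893). ∠KLG = 147.9° gives LG at -82.60° from the x-axis; with |LG| = 16.6, G = (50.74, -18.35). ∠LGU = 128.3° gives GU at -134.3° from the x-axis; with |GU| = 18.0, U = (38.17, -31.24). Then |HU| = |U − H| = 65.71.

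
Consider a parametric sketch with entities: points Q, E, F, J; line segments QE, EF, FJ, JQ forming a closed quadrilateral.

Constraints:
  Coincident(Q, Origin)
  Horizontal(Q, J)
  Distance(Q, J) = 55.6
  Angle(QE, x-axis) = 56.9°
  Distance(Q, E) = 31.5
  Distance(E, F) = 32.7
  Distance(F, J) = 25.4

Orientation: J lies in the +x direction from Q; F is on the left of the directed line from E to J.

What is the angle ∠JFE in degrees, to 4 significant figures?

105.9°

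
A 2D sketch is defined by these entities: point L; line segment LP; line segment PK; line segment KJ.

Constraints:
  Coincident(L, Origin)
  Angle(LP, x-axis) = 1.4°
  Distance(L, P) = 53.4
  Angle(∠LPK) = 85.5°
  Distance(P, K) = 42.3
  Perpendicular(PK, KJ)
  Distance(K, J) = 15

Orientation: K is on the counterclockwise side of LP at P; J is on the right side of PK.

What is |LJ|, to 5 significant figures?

78.157

∠LPK = 85.5°, so PK runs at 1.4° + (180° − 85.5°) = 95.900° from the x-axis; with |PK| = 42.3, K = P + 42.3·(cos 95.900°, sin 95.900°) = (49.036, 43.381). PK ⟂ KJ; with |KJ| = 15.0 on the right of PK, J = K + 15.0·(0.99470, 0.10279) = (63.956, 44.922). Then |LJ| = |J − L| = 78.157.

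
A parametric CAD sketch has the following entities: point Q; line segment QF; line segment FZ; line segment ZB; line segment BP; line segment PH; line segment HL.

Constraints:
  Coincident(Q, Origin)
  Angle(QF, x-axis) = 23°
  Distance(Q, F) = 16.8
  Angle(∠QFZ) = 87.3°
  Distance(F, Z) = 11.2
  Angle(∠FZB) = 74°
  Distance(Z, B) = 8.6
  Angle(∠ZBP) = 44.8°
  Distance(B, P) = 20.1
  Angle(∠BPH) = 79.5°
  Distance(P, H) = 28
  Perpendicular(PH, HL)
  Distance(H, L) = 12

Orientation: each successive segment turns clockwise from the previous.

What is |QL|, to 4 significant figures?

37.12

∠BPH = 79.5° gives PH at -51.40° from the x-axis; with |PH| = 28.0, H = (41.40, -11.27). PH is perpendicular to HL, so HL runs at -141.4°; with |HL| = 12.0, L = (32.03, -18.76). Then |QL| = |L − Q| = 37.12.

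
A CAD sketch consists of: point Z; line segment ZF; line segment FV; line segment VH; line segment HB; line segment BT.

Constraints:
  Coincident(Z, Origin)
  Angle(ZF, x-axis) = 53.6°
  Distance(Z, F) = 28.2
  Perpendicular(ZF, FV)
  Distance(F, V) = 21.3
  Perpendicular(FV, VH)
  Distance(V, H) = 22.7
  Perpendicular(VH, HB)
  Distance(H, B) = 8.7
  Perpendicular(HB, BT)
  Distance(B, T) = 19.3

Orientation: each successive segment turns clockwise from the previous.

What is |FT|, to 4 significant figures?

13.05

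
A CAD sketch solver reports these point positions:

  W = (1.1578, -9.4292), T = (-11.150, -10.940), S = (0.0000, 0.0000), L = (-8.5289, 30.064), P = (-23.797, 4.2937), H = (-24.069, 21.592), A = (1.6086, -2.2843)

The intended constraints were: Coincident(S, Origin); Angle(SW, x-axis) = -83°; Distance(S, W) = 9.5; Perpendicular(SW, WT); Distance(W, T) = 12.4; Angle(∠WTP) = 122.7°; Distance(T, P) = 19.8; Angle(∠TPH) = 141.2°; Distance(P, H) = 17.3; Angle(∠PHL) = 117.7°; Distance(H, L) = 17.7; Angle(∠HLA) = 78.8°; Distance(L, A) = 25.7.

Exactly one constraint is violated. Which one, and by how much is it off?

Distance(L, A) = 25.7 — off by 8.20.

S = (0.00, 0.00) ✓; SW at -83.00° ✓; |SW| = 9.500 ✓; ∠(SW, WT) = 90.00° ✓; |WT| = 12.40 ✓; ∠WTP = 122.7° ✓; |TP| = 19.80 ✓; ∠TPH = 141.2° ✓; |PH| = 17.30 ✓; ∠PHL = 117.7° ✓; |HL| = 17.70 ✓; ∠HLA = 78.80° ✓; |LA| = 33.90 ✗.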